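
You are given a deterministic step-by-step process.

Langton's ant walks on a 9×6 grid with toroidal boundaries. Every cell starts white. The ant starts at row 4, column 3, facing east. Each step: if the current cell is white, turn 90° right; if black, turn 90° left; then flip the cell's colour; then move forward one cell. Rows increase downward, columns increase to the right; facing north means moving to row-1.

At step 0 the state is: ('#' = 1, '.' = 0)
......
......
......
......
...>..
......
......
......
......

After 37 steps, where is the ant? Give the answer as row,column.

3,5

step 0: ......
......
......
......
...>..
......
......
......
......
step 1: ......
......
......
......
...#..
...v..
......
......
......
step 2: ......
......
......
......
...#..
..<#..
......
......
......
step 3: ......
......
......
......
..^#..
..##..
......
......
......
step 4: ......
......
......
......
..#>..
..##..
......
......
......
step 5: ......
......
......
...^..
..#...
..##..
......
......
......
step 6: ......
......
......
...#>.
..#...
..##..
......
......
......
step 7: ......
......
......
...##.
..#.v.
..##..
......
......
......
step 8: ......
......
......
...##.
..#<#.
..##..
......
......
......
step 9: ......
......
......
...^#.
..###.
..##..
......
......
......
step 10: ......
......
......
..<.#.
..###.
..##..
......
......
......
step 11: ......
......
..^...
..#.#.
..###.
..##..
......
......
......
step 12: ......
......
..#>..
..#.#.
..###.
..##..
......
......
......
step 13: ......
......
..##..
..#v#.
..###.
..##..
......
......
......
step 14: ......
......
..##..
..<##.
..###.
..##..
......
......
......
step 15: ......
......
..##..
...##.
..v##.
..##..
......
......
......
step 16: ......
......
..##..
...##.
...>#.
..##..
......
......
......
step 17: ......
......
..##..
...^#.
....#.
..##..
......
......
......
step 18: ......
......
..##..
..<.#.
....#.
..##..
......
......
......
step 19: ......
......
..^#..
..#.#.
....#.
..##..
......
......
......
step 20: ......
......
.<.#..
..#.#.
....#.
..##..
......
......
......
step 21: ......
.^....
.#.#..
..#.#.
....#.
..##..
......
......
......
step 22: ......
.#>...
.#.#..
..#.#.
....#.
..##..
......
......
......
step 23: ......
.##...
.#v#..
..#.#.
....#.
..##..
......
......
......
step 24: ......
.##...
.<##..
..#.#.
....#.
..##..
......
......
......
step 25: ......
.##...
..##..
.v#.#.
....#.
..##..
......
......
......
step 26: ......
.##...
..##..
<##.#.
....#.
..##..
......
......
......
step 27: ......
.##...
^.##..
###.#.
....#.
..##..
......
......
......
step 28: ......
.##...
#>##..
###.#.
....#.
..##..
......
......
......
step 29: ......
.##...
####..
#v#.#.
....#.
..##..
......
......
......
step 30: ......
.##...
####..
#.>.#.
....#.
..##..
......
......
......
step 31: ......
.##...
##^#..
#...#.
....#.
..##..
......
......
......
step 32: ......
.##...
#<.#..
#...#.
....#.
..##..
......
......
......
step 33: ......
.##...
#..#..
#v..#.
....#.
..##..
......
......
......
step 34: ......
.##...
#..#..
<#..#.
....#.
..##..
......
......
......
step 35: ......
.##...
#..#..
.#..#.
v...#.
..##..
......
......
......
step 36: ......
.##...
#..#..
.#..#.
#...#<
..##..
......
......
......
step 37: ......
.##...
#..#..
.#..#^
#...##
..##..
......
......
......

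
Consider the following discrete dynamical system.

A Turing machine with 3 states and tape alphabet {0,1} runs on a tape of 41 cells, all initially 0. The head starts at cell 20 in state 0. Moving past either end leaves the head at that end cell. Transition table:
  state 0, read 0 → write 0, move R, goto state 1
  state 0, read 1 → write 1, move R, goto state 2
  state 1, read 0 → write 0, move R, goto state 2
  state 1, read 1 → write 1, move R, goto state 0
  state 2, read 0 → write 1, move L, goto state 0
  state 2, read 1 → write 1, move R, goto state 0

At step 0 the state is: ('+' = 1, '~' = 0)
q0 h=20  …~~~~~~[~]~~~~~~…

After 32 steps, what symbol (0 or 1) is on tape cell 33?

gen 0: q0 h=20  …~~~~~~[~]~~~~~~…
gen 1: q1 h=21  …~~~~~~[~]~~~~~~…
gen 2: q2 h=22  …~~~~~~[~]~~~~~~…
gen 3: q0 h=21  …~~~~~~[~]+~~~~~…
gen 4: q1 h=22  …~~~~~~[+]~~~~~~…
gen 5: q0 h=23  …~~~~~+[~]~~~~~~…
gen 6: q1 h=24  …~~~~+~[~]~~~~~~…
gen 7: q2 h=25  …~~~+~~[~]~~~~~~…
gen 8: q0 h=24  …~~~~+~[~]+~~~~~…
gen 9: q1 h=25  …~~~+~~[+]~~~~~~…
gen 10: q0 h=26  …~~+~~+[~]~~~~~~…
gen 11: q1 h=27  …~+~~+~[~]~~~~~~…
gen 12: q2 h=28  …+~~+~~[~]~~~~~~…
gen 13: q0 h=27  …~+~~+~[~]+~~~~~…
gen 14: q1 h=28  …+~~+~~[+]~~~~~~…
gen 15: q0 h=29  …~~+~~+[~]~~~~~~…
gen 16: q1 h=30  …~+~~+~[~]~~~~~~…
gen 17: q2 h=31  …+~~+~~[~]~~~~~~…
gen 18: q0 h=30  …~+~~+~[~]+~~~~~…
gen 19: q1 h=31  …+~~+~~[+]~~~~~~…
gen 20: q0 h=32  …~~+~~+[~]~~~~~~…
gen 21: q1 h=33  …~+~~+~[~]~~~~~~…
gen 22: q2 h=34  …+~~+~~[~]~~~~~~|
gen 23: q0 h=33  …~+~~+~[~]+~~~~~…
gen 24: q1 h=34  …+~~+~~[+]~~~~~~|
gen 25: q0 h=35  …~~+~~+[~]~~~~~|
gen 26: q1 h=36  …~+~~+~[~]~~~~|
gen 27: q2 h=37  …+~~+~~[~]~~~|
gen 28: q0 h=36  …~+~~+~[~]+~~~|
gen 29: q1 h=37  …+~~+~~[+]~~~|
gen 30: q0 h=38  …~~+~~+[~]~~|
gen 31: q1 h=39  …~+~~+~[~]~|
gen 32: q2 h=40  …+~~+~~[~]|

0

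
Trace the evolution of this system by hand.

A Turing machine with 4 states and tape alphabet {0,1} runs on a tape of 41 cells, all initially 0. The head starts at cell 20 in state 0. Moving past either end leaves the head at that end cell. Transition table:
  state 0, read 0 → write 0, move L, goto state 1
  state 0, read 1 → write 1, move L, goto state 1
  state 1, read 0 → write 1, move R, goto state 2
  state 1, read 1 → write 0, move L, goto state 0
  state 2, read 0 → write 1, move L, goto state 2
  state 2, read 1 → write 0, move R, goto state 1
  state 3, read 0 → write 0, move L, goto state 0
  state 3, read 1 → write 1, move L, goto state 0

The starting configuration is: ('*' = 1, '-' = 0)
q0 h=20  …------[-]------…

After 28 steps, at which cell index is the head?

step 0: q0 h=20  …------[-]------…
step 1: q1 h=19  …------[-]------…
step 2: q2 h=20  …-----*[-]------…
step 3: q2 h=19  …------[*]*-----…
step 4: q1 h=20  …------[*]------…
step 5: q0 h=19  …------[-]------…
step 6: q1 h=18  …------[-]------…
step 7: q2 h=19  …-----*[-]------…
step 8: q2 h=18  …------[*]*-----…
step 9: q1 h=19  …------[*]------…
step 10: q0 h=18  …------[-]------…
step 11: q1 h=17  …------[-]------…
step 12: q2 h=18  …-----*[-]------…
step 13: q2 h=17  …------[*]*-----…
step 14: q1 h=18  …------[*]------…
step 15: q0 h=17  …------[-]------…
step 16: q1 h=16  …------[-]------…
step 17: q2 h=17  …-----*[-]------…
step 18: q2 h=16  …------[*]*-----…
step 19: q1 h=17  …------[*]------…
step 20: q0 h=16  …------[-]------…
step 21: q1 h=15  …------[-]------…
step 22: q2 h=16  …-----*[-]------…
step 23: q2 h=15  …------[*]*-----…
step 24: q1 h=16  …------[*]------…
step 25: q0 h=15  …------[-]------…
step 26: q1 h=14  …------[-]------…
step 27: q2 h=15  …-----*[-]------…
step 28: q2 h=14  …------[*]*-----…

14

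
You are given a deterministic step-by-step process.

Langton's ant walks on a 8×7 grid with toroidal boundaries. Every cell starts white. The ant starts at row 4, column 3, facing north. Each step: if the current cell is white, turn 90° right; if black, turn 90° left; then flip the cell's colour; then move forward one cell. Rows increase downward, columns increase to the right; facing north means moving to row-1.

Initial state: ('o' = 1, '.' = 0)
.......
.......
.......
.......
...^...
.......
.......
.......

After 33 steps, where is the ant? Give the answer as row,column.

[0] .......
.......
.......
.......
...^...
.......
.......
.......
[1] .......
.......
.......
.......
...o>..
.......
.......
.......
[2] .......
.......
.......
.......
...oo..
....v..
.......
.......
[3] .......
.......
.......
.......
...oo..
...<o..
.......
.......
[4] .......
.......
.......
.......
...^o..
...oo..
.......
.......
[5] .......
.......
.......
.......
..<.o..
...oo..
.......
.......
[6] .......
.......
.......
..^....
..o.o..
...oo..
.......
.......
[7] .......
.......
.......
..o>...
..o.o..
...oo..
.......
.......
[8] .......
.......
.......
..oo...
..ovo..
...oo..
.......
.......
[9] .......
.......
.......
..oo...
..<oo..
...oo..
.......
.......
[10] .......
.......
.......
..oo...
...oo..
..voo..
.......
.......
[11] .......
.......
.......
..oo...
...oo..
.<ooo..
.......
.......
[12] .......
.......
.......
..oo...
.^.oo..
.oooo..
.......
.......
[13] .......
.......
.......
..oo...
.o>oo..
.oooo..
.......
.......
[14] .......
.......
.......
..oo...
.oooo..
.ovoo..
.......
.......
[15] .......
.......
.......
..oo...
.oooo..
.o.>o..
.......
.......
[16] .......
.......
.......
..oo...
.oo^o..
.o..o..
.......
.......
[17] .......
.......
.......
..oo...
.o<.o..
.o..o..
.......
.......
[18] .......
.......
.......
..oo...
.o..o..
.ov.o..
.......
.......
[19] .......
.......
.......
..oo...
.o..o..
.<o.o..
.......
.......
[20] .......
.......
.......
..oo...
.o..o..
..o.o..
.v.....
.......
[21] .......
.......
.......
..oo...
.o..o..
..o.o..
<o.....
.......
[22] .......
.......
.......
..oo...
.o..o..
^.o.o..
oo.....
.......
[23] .......
.......
.......
..oo...
.o..o..
o>o.o..
oo.....
.......
[24] .......
.......
.......
..oo...
.o..o..
ooo.o..
ov.....
.......
[25] .......
.......
.......
..oo...
.o..o..
ooo.o..
o.>....
.......
[26] .......
.......
.......
..oo...
.o..o..
ooo.o..
o.o....
..v....
[27] .......
.......
.......
..oo...
.o..o..
ooo.o..
o.o....
.<o....
[28] .......
.......
.......
..oo...
.o..o..
ooo.o..
o^o....
.oo....
[29] .......
.......
.......
..oo...
.o..o..
ooo.o..
oo>....
.oo....
[30] .......
.......
.......
..oo...
.o..o..
oo^.o..
oo.....
.oo....
[31] .......
.......
.......
..oo...
.o..o..
o<..o..
oo.....
.oo....
[32] .......
.......
.......
..oo...
.o..o..
o...o..
ov.....
.oo....
[33] .......
.......
.......
..oo...
.o..o..
o...o..
o.>....
.oo....

6,2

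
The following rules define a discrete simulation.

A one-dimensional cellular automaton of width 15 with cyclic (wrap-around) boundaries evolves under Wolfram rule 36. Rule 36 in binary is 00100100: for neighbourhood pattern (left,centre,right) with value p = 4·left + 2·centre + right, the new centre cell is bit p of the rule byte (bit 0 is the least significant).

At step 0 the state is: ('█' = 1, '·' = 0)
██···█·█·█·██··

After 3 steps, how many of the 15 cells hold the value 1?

gen 0: ██···█·█·█·██··
gen 1: ·····██████····
gen 2: ···············
gen 3: ···············

0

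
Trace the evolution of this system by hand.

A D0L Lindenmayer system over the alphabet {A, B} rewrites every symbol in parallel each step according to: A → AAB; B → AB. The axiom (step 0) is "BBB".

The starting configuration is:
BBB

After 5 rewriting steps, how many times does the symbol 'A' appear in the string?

165

0) BBB
1) ABABAB
2) AABABAABABAABAB
3) AABAABABAABABAABAABABAABABAABAABABAABAB
4) AABAABABAABAABABAABABAABAABABAABABAABAABABAABAABABAABABAABAABABAABABAABAABABAABAABABAABABAABAABABAABAB
5) AABAABABAABAABABAABABAABAABABAABAABABAABABAABAABABAABABAAB…BAABABAABABAABAABABAABABAABAABABAABAABABAABABAABAABABAABAB  (len 267)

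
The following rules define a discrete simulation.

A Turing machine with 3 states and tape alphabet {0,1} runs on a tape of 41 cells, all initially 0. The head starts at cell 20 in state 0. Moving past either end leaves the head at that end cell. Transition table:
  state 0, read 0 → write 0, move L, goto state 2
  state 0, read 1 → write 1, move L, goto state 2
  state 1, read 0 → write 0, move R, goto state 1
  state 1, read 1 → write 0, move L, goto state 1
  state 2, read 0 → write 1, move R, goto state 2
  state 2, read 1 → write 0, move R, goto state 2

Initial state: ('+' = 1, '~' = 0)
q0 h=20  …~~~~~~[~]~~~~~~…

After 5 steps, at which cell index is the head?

0) q0 h=20  …~~~~~~[~]~~~~~~…
1) q2 h=19  …~~~~~~[~]~~~~~~…
2) q2 h=20  …~~~~~+[~]~~~~~~…
3) q2 h=21  …~~~~++[~]~~~~~~…
4) q2 h=22  …~~~+++[~]~~~~~~…
5) q2 h=23  …~~++++[~]~~~~~~…

23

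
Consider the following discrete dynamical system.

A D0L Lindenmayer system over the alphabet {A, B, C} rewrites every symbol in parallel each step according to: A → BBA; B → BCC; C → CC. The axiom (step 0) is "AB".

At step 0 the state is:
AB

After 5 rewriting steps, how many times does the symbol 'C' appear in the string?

[0] AB
[1] BBABCC
[2] BCCBCCBBABCCCCCC
[3] BCCCCCCBCCCCCCBCCBCCBBABCCCCCCCCCCCCCC
[4] BCCCCCCCCCCCCCCBCCCCCCCCCCCCCCBCCCCCCBCCCCCCBCCBCCBBABCCCCCCCCCCCCCCCCCCCCCCCCCCCCCC
[5] BCCCCCCCCCCCCCCCCCCCCCCCCCCCCCCBCCCCCCCCCCCCCCCCCCCCCCCCCC…CCCCCCCCCCCCCCCCCCCCCCCCCCCCCCCCCCCCCCCCCCCCCCCCCCCCCCCCCC  (len 178)

166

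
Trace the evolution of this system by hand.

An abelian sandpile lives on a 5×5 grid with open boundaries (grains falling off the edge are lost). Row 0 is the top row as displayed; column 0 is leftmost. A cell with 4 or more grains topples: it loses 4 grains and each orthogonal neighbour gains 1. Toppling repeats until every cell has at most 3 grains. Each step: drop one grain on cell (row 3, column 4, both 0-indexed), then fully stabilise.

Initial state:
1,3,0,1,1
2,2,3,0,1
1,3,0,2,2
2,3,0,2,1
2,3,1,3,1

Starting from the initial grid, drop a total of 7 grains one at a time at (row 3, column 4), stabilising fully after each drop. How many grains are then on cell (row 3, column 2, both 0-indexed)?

1

[0] 1,3,0,1,1
2,2,3,0,1
1,3,0,2,2
2,3,0,2,1
2,3,1,3,1
[1] 1,3,0,1,1
2,2,3,0,1
1,3,0,2,2
2,3,0,2,2
2,3,1,3,1
[2] 1,3,0,1,1
2,2,3,0,1
1,3,0,2,2
2,3,0,2,3
2,3,1,3,1
[3] 1,3,0,1,1
2,2,3,0,1
1,3,0,2,3
2,3,0,3,0
2,3,1,3,2
[4] 1,3,0,1,1
2,2,3,0,1
1,3,0,2,3
2,3,0,3,1
2,3,1,3,2
[5] 1,3,0,1,1
2,2,3,0,1
1,3,0,2,3
2,3,0,3,2
2,3,1,3,2
[6] 1,3,0,1,1
2,2,3,0,1
1,3,0,2,3
2,3,0,3,3
2,3,1,3,2
[7] 1,3,0,1,1
2,2,3,1,2
1,3,1,0,1
2,3,1,2,3
2,3,2,1,0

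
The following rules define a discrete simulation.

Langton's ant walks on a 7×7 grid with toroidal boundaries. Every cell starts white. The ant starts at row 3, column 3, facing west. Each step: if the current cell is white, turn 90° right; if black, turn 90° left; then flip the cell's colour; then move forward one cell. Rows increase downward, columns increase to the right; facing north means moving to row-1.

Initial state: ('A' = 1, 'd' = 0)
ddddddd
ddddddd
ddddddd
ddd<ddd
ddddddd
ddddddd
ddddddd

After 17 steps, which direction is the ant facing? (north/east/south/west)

[0] ddddddd
ddddddd
ddddddd
ddd<ddd
ddddddd
ddddddd
ddddddd
[1] ddddddd
ddddddd
ddd^ddd
dddAddd
ddddddd
ddddddd
ddddddd
[2] ddddddd
ddddddd
dddA>dd
dddAddd
ddddddd
ddddddd
ddddddd
[3] ddddddd
ddddddd
dddAAdd
dddAvdd
ddddddd
ddddddd
ddddddd
[4] ddddddd
ddddddd
dddAAdd
ddd<Add
ddddddd
ddddddd
ddddddd
[5] ddddddd
ddddddd
dddAAdd
ddddAdd
dddvddd
ddddddd
ddddddd
[6] ddddddd
ddddddd
dddAAdd
ddddAdd
dd<Addd
ddddddd
ddddddd
[7] ddddddd
ddddddd
dddAAdd
dd^dAdd
ddAAddd
ddddddd
ddddddd
[8] ddddddd
ddddddd
dddAAdd
ddA>Add
ddAAddd
ddddddd
ddddddd
[9] ddddddd
ddddddd
dddAAdd
ddAAAdd
ddAvddd
ddddddd
ddddddd
[10] ddddddd
ddddddd
dddAAdd
ddAAAdd
ddAd>dd
ddddddd
ddddddd
[11] ddddddd
ddddddd
dddAAdd
ddAAAdd
ddAdAdd
ddddvdd
ddddddd
[12] ddddddd
ddddddd
dddAAdd
ddAAAdd
ddAdAdd
ddd<Add
ddddddd
[13] ddddddd
ddddddd
dddAAdd
ddAAAdd
ddA^Add
dddAAdd
ddddddd
[14] ddddddd
ddddddd
dddAAdd
ddAAAdd
ddAA>dd
dddAAdd
ddddddd
[15] ddddddd
ddddddd
dddAAdd
ddAA^dd
ddAAddd
dddAAdd
ddddddd
[16] ddddddd
ddddddd
dddAAdd
ddA<ddd
ddAAddd
dddAAdd
ddddddd
[17] ddddddd
ddddddd
dddAAdd
ddAdddd
ddAvddd
dddAAdd
ddddddd

south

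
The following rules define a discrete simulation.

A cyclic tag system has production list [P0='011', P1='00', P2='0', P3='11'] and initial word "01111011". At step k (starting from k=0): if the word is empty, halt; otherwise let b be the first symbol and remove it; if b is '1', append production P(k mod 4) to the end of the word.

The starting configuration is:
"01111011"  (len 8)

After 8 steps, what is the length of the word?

11

step 0: "01111011"  (len 8)
step 1: "1111011"  (len 7)
step 2: "11101100"  (len 8)
step 3: "11011000"  (len 8)
step 4: "101100011"  (len 9)
step 5: "01100011011"  (len 11)
step 6: "1100011011"  (len 10)
step 7: "1000110110"  (len 10)
step 8: "00011011011"  (len 11)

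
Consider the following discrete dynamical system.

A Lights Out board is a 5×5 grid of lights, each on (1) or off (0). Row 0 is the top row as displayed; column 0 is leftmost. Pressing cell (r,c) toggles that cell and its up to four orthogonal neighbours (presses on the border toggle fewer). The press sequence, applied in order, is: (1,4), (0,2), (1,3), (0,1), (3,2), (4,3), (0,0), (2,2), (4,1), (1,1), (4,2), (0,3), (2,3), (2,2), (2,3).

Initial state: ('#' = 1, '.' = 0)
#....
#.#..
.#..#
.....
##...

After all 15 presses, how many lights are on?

k=0  #....
#.#..
.#..#
.....
##...
k=1  #...#
#.###
.#...
.....
##...
k=2  #####
#..##
.#...
.....
##...
k=3  ###.#
#.#..
.#.#.
.....
##...
k=4  ....#
###..
.#.#.
.....
##...
k=5  ....#
###..
.###.
.###.
###..
k=6  ....#
###..
.###.
.##..
##.##
k=7  ##..#
.##..
.###.
.##..
##.##
k=8  ##..#
.#...
.....
.#...
##.##
k=9  ##..#
.#...
.....
.....
..###
k=10  #...#
#.#..
.#...
.....
..###
k=11  #...#
#.#..
.#...
..#..
.#..#
k=12  #.##.
#.##.
.#...
..#..
.#..#
k=13  #.##.
#.#..
.####
..##.
.#..#
k=14  #.##.
#....
....#
...#.
.#..#
k=15  #.##.
#..#.
..##.
.....
.#..#

9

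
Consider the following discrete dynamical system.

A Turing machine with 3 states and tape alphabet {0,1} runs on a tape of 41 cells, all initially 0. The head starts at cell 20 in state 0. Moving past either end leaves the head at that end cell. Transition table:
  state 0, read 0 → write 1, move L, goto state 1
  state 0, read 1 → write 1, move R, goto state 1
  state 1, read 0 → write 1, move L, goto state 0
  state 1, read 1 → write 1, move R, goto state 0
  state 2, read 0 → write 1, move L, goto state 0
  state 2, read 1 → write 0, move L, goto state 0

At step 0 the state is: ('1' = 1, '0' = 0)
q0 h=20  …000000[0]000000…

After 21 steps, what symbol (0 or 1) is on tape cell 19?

k=0  q0 h=20  …000000[0]000000…
k=1  q1 h=19  …000000[0]100000…
k=2  q0 h=18  …000000[0]110000…
k=3  q1 h=17  …000000[0]111000…
k=4  q0 h=16  …000000[0]111100…
k=5  q1 h=15  …000000[0]111110…
k=6  q0 h=14  …000000[0]111111…
k=7  q1 h=13  …000000[0]111111…
k=8  q0 h=12  …000000[0]111111…
k=9  q1 h=11  …000000[0]111111…
k=10  q0 h=10  …000000[0]111111…
k=11  q1 h= 9  …000000[0]111111…
k=12  q0 h= 8  …000000[0]111111…
k=13  q1 h= 7  …000000[0]111111…
k=14  q0 h= 6  |000000[0]111111…
k=15  q1 h= 5  |00000[0]111111…
k=16  q0 h= 4  |0000[0]111111…
k=17  q1 h= 3  |000[0]111111…
k=18  q0 h= 2  |00[0]111111…
k=19  q1 h= 1  |0[0]111111…
k=20  q0 h= 0  |[0]111111…
k=21  q1 h= 0  |[1]111111…

1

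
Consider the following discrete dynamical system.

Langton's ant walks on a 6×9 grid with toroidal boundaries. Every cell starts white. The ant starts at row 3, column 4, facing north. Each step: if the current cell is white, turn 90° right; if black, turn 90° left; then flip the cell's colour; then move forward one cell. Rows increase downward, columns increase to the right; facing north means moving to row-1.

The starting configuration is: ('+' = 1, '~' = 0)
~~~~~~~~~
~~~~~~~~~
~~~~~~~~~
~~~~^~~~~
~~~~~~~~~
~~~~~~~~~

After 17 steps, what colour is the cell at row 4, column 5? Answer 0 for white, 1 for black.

[0] ~~~~~~~~~
~~~~~~~~~
~~~~~~~~~
~~~~^~~~~
~~~~~~~~~
~~~~~~~~~
[1] ~~~~~~~~~
~~~~~~~~~
~~~~~~~~~
~~~~+>~~~
~~~~~~~~~
~~~~~~~~~
[2] ~~~~~~~~~
~~~~~~~~~
~~~~~~~~~
~~~~++~~~
~~~~~v~~~
~~~~~~~~~
[3] ~~~~~~~~~
~~~~~~~~~
~~~~~~~~~
~~~~++~~~
~~~~<+~~~
~~~~~~~~~
[4] ~~~~~~~~~
~~~~~~~~~
~~~~~~~~~
~~~~^+~~~
~~~~++~~~
~~~~~~~~~
[5] ~~~~~~~~~
~~~~~~~~~
~~~~~~~~~
~~~<~+~~~
~~~~++~~~
~~~~~~~~~
[6] ~~~~~~~~~
~~~~~~~~~
~~~^~~~~~
~~~+~+~~~
~~~~++~~~
~~~~~~~~~
[7] ~~~~~~~~~
~~~~~~~~~
~~~+>~~~~
~~~+~+~~~
~~~~++~~~
~~~~~~~~~
[8] ~~~~~~~~~
~~~~~~~~~
~~~++~~~~
~~~+v+~~~
~~~~++~~~
~~~~~~~~~
[9] ~~~~~~~~~
~~~~~~~~~
~~~++~~~~
~~~<++~~~
~~~~++~~~
~~~~~~~~~
[10] ~~~~~~~~~
~~~~~~~~~
~~~++~~~~
~~~~++~~~
~~~v++~~~
~~~~~~~~~
[11] ~~~~~~~~~
~~~~~~~~~
~~~++~~~~
~~~~++~~~
~~<+++~~~
~~~~~~~~~
[12] ~~~~~~~~~
~~~~~~~~~
~~~++~~~~
~~^~++~~~
~~++++~~~
~~~~~~~~~
[13] ~~~~~~~~~
~~~~~~~~~
~~~++~~~~
~~+>++~~~
~~++++~~~
~~~~~~~~~
[14] ~~~~~~~~~
~~~~~~~~~
~~~++~~~~
~~++++~~~
~~+v++~~~
~~~~~~~~~
[15] ~~~~~~~~~
~~~~~~~~~
~~~++~~~~
~~++++~~~
~~+~>+~~~
~~~~~~~~~
[16] ~~~~~~~~~
~~~~~~~~~
~~~++~~~~
~~++^+~~~
~~+~~+~~~
~~~~~~~~~
[17] ~~~~~~~~~
~~~~~~~~~
~~~++~~~~
~~+<~+~~~
~~+~~+~~~
~~~~~~~~~

1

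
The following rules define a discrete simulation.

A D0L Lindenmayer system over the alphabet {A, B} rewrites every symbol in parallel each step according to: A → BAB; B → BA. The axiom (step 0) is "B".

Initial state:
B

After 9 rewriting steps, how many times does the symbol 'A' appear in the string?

985

gen 0: B
gen 1: BA
gen 2: BABAB
gen 3: BABABBABABBA
gen 4: BABABBABABBABABABBABABBABABAB
gen 5: BABABBABABBABABABBABABBABABABBABABBABABBABABABBABABBABABABBABABBABABBA
gen 6: BABABBABABBABABABBABABBABABABBABABBABABBABABABBABABBABABAB…BABABBABABBABABABBABABBABABBABABABBABABBABABABBABABBABABAB  (len 169)
gen 7: BABABBABABBABABABBABABBABABABBABABBABABBABABABBABABBABABAB…BABABBABABBABABABBABABBABABBABABABBABABBABABABBABABBABABBA  (len 408)
gen 8: BABABBABABBABABABBABABBABABABBABABBABABBABABABBABABBABABAB…BABABBABABBABABABBABABBABABBABABABBABABBABABABBABABBABABAB  (len 985)
gen 9: BABABBABABBABABABBABABBABABABBABABBABABBABABABBABABBABABAB…BABABBABABBABABABBABABBABABBABABABBABABBABABABBABABBABABBA  (len 2378)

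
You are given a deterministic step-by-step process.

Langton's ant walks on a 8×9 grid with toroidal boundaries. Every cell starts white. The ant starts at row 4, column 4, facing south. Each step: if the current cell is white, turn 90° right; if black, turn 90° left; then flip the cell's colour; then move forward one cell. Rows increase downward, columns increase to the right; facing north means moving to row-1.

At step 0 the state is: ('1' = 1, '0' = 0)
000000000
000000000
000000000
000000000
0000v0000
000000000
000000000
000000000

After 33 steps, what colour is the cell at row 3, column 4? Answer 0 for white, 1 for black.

0

t=0: 000000000
000000000
000000000
000000000
0000v0000
000000000
000000000
000000000
t=1: 000000000
000000000
000000000
000000000
000<10000
000000000
000000000
000000000
t=2: 000000000
000000000
000000000
000^00000
000110000
000000000
000000000
000000000
t=3: 000000000
000000000
000000000
0001>0000
000110000
000000000
000000000
000000000
t=4: 000000000
000000000
000000000
000110000
0001v0000
000000000
000000000
000000000
t=5: 000000000
000000000
000000000
000110000
00010>000
000000000
000000000
000000000
t=6: 000000000
000000000
000000000
000110000
000101000
00000v000
000000000
000000000
t=7: 000000000
000000000
000000000
000110000
000101000
0000<1000
000000000
000000000
t=8: 000000000
000000000
000000000
000110000
0001^1000
000011000
000000000
000000000
t=9: 000000000
000000000
000000000
000110000
00011>000
000011000
000000000
000000000
t=10: 000000000
000000000
000000000
00011^000
000110000
000011000
000000000
000000000
t=11: 000000000
000000000
000000000
000111>00
000110000
000011000
000000000
000000000
t=12: 000000000
000000000
000000000
000111100
000110v00
000011000
000000000
000000000
t=13: 000000000
000000000
000000000
000111100
00011<100
000011000
000000000
000000000
t=14: 000000000
000000000
000000000
00011^100
000111100
000011000
000000000
000000000
t=15: 000000000
000000000
000000000
0001<0100
000111100
000011000
000000000
000000000
t=16: 000000000
000000000
000000000
000100100
0001v1100
000011000
000000000
000000000
t=17: 000000000
000000000
000000000
000100100
00010>100
000011000
000000000
000000000
t=18: 000000000
000000000
000000000
00010^100
000100100
000011000
000000000
000000000
t=19: 000000000
000000000
000000000
000101>00
000100100
000011000
000000000
000000000
t=20: 000000000
000000000
000000^00
000101000
000100100
000011000
000000000
000000000
t=21: 000000000
000000000
0000001>0
000101000
000100100
000011000
000000000
000000000
t=22: 000000000
000000000
000000110
0001010v0
000100100
000011000
000000000
000000000
t=23: 000000000
000000000
000000110
000101<10
000100100
000011000
000000000
000000000
t=24: 000000000
000000000
000000^10
000101110
000100100
000011000
000000000
000000000
t=25: 000000000
000000000
00000<010
000101110
000100100
000011000
000000000
000000000
t=26: 000000000
00000^000
000001010
000101110
000100100
000011000
000000000
000000000
t=27: 000000000
000001>00
000001010
000101110
000100100
000011000
000000000
000000000
t=28: 000000000
000001100
000001v10
000101110
000100100
000011000
000000000
000000000
t=29: 000000000
000001100
00000<110
000101110
000100100
000011000
000000000
000000000
t=30: 000000000
000001100
000000110
00010v110
000100100
000011000
000000000
000000000
t=31: 000000000
000001100
000000110
000100>10
000100100
000011000
000000000
000000000
t=32: 000000000
000001100
000000^10
000100010
000100100
000011000
000000000
000000000
t=33: 000000000
000001100
00000<010
000100010
000100100
000011000
000000000
000000000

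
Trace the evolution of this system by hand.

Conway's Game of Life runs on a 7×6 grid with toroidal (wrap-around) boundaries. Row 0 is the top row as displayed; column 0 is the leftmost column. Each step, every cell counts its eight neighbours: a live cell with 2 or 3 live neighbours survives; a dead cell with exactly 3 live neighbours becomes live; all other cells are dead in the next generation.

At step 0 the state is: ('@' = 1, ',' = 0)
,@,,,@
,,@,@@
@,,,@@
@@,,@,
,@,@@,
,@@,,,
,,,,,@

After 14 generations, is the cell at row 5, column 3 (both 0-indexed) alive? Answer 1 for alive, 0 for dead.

[0] ,@,,,@
,,@,@@
@,,,@@
@@,,@,
,@,@@,
,@@,,,
,,,,,@
[1] ,,,,,@
,@,@,,
,,,,,,
,@@,,,
,,,@@@
@@@@@,
,@@,,,
[2] @@,,,,
,,,,,,
,@,,,,
,,@@@,
,,,,,@
@,,,,,
,,,,@@
[3] @,,,,@
@@,,,,
,,@@,,
,,@@@,
,,,@@@
@,,,@,
,@,,,@
[4] ,,,,,@
@@@,,@
,,,,@,
,,,,,@
,,@,,,
@,,@,,
,@,,@,
[5] ,,@,@@
@@,,@@
,@,,@,
,,,,,,
,,,,,,
,@@@,,
@,,,@@
[6] ,,,,,,
,@@,,,
,@,,@,
,,,,,,
,,@,,,
@@@@@@
@,,,,,
[7] ,@,,,,
,@@,,,
,@@,,,
,,,,,,
@,@,@@
@,@@@@
@,@@@,
[8] @,,,,,
@,,,,,
,@@,,,
@,@@,@
@,@,,,
,,,,,,
@,,,,,
[9] @@,,,@
@,,,,,
,,@@,@
@,,@,@
@,@@,@
,@,,,,
,,,,,,
[10] @@,,,@
,,@,@,
,@@@,@
,,,,,,
,,@@,@
@@@,,,
,@,,,,
[11] @@@,,@
,,,,@,
,@@@@,
@@,,,,
@,@@,,
@,,@,,
,,,,,@
[12] @@,,@@
,,,,@,
@@@@@@
@,,,@@
@,@@,@
@@@@@@
,,@,@@
[13] @@,,,,
,,,,,,
,@@,,,
,,,,,,
,,,,,,
,,,,,,
,,,,,,
[14] ,,,,,,
@,@,,,
,,,,,,
,,,,,,
,,,,,,
,,,,,,
,,,,,,

0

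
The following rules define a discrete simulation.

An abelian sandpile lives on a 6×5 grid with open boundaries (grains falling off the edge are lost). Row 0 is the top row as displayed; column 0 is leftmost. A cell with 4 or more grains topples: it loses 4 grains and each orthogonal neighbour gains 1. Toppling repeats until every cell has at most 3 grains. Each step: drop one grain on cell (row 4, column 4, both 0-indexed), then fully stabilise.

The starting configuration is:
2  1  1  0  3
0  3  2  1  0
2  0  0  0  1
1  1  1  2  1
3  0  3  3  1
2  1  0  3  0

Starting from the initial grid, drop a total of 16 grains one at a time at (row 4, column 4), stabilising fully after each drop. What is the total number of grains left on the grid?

45

step 0: 2  1  1  0  3
0  3  2  1  0
2  0  0  0  1
1  1  1  2  1
3  0  3  3  1
2  1  0  3  0
step 1: 2  1  1  0  3
0  3  2  1  0
2  0  0  0  1
1  1  1  2  1
3  0  3  3  2
2  1  0  3  0
step 2: 2  1  1  0  3
0  3  2  1  0
2  0  0  0  1
1  1  1  2  1
3  0  3  3  3
2  1  0  3  0
step 3: 2  1  1  0  3
0  3  2  1  0
2  0  0  0  1
1  1  2  3  2
3  1  0  2  1
2  1  2  0  2
step 4: 2  1  1  0  3
0  3  2  1  0
2  0  0  0  1
1  1  2  3  2
3  1  0  2  2
2  1  2  0  2
step 5: 2  1  1  0  3
0  3  2  1  0
2  0  0  0  1
1  1  2  3  2
3  1  0  2  3
2  1  2  0  2
step 6: 2  1  1  0  3
0  3  2  1  0
2  0  0  0  1
1  1  2  3  3
3  1  0  3  0
2  1  2  0  3
step 7: 2  1  1  0  3
0  3  2  1  0
2  0  0  0  1
1  1  2  3  3
3  1  0  3  1
2  1  2  0  3
step 8: 2  1  1  0  3
0  3  2  1  0
2  0  0  0  1
1  1  2  3  3
3  1  0  3  2
2  1  2  0  3
step 9: 2  1  1  0  3
0  3  2  1  0
2  0  0  0  1
1  1  2  3  3
3  1  0  3  3
2  1  2  0  3
step 10: 2  1  1  0  3
0  3  2  1  0
2  0  0  1  2
1  1  3  1  1
3  1  1  1  3
2  1  2  2  0
step 11: 2  1  1  0  3
0  3  2  1  0
2  0  0  1  2
1  1  3  1  2
3  1  1  2  0
2  1  2  2  1
step 12: 2  1  1  0  3
0  3  2  1  0
2  0  0  1  2
1  1  3  1  2
3  1  1  2  1
2  1  2  2  1
step 13: 2  1  1  0  3
0  3  2  1  0
2  0  0  1  2
1  1  3  1  2
3  1  1  2  2
2  1  2  2  1
step 14: 2  1  1  0  3
0  3  2  1  0
2  0  0  1  2
1  1  3  1  2
3  1  1  2  3
2  1  2  2  1
step 15: 2  1  1  0  3
0  3  2  1  0
2  0  0  1  2
1  1  3  1  3
3  1  1  3  0
2  1  2  2  2
step 16: 2  1  1  0  3
0  3  2  1  0
2  0  0  1  2
1  1  3  1  3
3  1  1  3  1
2  1  2  2  2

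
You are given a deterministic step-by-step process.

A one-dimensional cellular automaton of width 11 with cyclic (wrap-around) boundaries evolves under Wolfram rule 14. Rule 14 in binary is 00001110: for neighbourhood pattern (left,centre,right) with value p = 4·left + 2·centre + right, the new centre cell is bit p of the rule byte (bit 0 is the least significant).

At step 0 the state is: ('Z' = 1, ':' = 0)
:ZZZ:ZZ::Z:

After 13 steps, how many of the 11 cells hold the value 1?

gen 0: :ZZZ:ZZ::Z:
gen 1: ZZ:::Z::ZZ:
gen 2: Z:::ZZ:ZZ::
gen 3: Z::ZZ::Z::Z
gen 4: ::ZZ::ZZ:ZZ
gen 5: :ZZ::ZZ::Z:
gen 6: ZZ::ZZ::ZZ:
gen 7: Z::ZZ::ZZ::
gen 8: Z:ZZ::ZZ::Z
gen 9: ::Z::ZZ::ZZ
gen 10: :ZZ:ZZ::ZZ:
gen 11: ZZ::Z::ZZ::
gen 12: Z::ZZ:ZZ::Z
gen 13: ::ZZ::Z::ZZ

5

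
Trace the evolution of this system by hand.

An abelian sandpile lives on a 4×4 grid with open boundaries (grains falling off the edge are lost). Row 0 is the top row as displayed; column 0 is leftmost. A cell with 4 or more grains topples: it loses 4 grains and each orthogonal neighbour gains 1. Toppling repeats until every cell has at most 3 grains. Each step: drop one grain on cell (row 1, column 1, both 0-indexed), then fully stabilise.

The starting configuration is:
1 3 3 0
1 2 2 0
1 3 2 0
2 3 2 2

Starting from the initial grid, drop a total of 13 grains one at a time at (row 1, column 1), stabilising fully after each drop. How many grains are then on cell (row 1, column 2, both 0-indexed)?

1

step 0: 1 3 3 0
1 2 2 0
1 3 2 0
2 3 2 2
step 1: 1 3 3 0
1 3 2 0
1 3 2 0
2 3 2 2
step 2: 2 1 1 1
2 3 1 1
2 2 1 1
3 1 0 3
step 3: 2 2 1 1
3 0 2 1
2 3 1 1
3 1 0 3
step 4: 2 2 1 1
3 1 2 1
2 3 1 1
3 1 0 3
step 5: 2 2 1 1
3 2 2 1
2 3 1 1
3 1 0 3
step 6: 2 2 1 1
3 3 2 1
2 3 1 1
3 1 0 3
step 7: 3 3 1 1
1 2 3 1
1 1 2 1
0 3 0 3
step 8: 3 3 1 1
1 3 3 1
1 1 2 1
0 3 0 3
step 9: 0 1 3 1
3 2 0 2
1 2 3 1
0 3 0 3
step 10: 0 1 3 1
3 3 0 2
1 2 3 1
0 3 0 3
step 11: 1 2 3 1
0 1 1 2
2 3 3 1
0 3 0 3
step 12: 1 2 3 1
0 2 1 2
2 3 3 1
0 3 0 3
step 13: 1 2 3 1
0 3 1 2
2 3 3 1
0 3 0 3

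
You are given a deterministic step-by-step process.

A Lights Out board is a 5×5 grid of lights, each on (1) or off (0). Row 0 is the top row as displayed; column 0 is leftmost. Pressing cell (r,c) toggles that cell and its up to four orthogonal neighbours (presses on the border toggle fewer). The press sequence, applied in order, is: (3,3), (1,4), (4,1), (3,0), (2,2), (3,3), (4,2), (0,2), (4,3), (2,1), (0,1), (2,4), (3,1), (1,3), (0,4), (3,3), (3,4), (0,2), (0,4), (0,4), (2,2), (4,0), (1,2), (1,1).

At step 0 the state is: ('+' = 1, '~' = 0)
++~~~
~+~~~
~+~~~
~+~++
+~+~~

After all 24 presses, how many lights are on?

[0] ++~~~
~+~~~
~+~~~
~+~++
+~+~~
[1] ++~~~
~+~~~
~+~+~
~++~~
+~++~
[2] ++~~+
~+~++
~+~++
~++~~
+~++~
[3] ++~~+
~+~++
~+~++
~~+~~
~+~+~
[4] ++~~+
~+~++
++~++
+++~~
++~+~
[5] ++~~+
~++++
+~+~+
++~~~
++~+~
[6] ++~~+
~++++
+~+++
+++++
++~~~
[7] ++~~+
~++++
+~+++
++~++
+~++~
[8] +~+++
~+~++
+~+++
++~++
+~++~
[9] +~+++
~+~++
+~+++
++~~+
+~~~+
[10] +~+++
~~~++
~+~++
+~~~+
+~~~+
[11] ~+~++
~+~++
~+~++
+~~~+
+~~~+
[12] ~+~++
~+~+~
~+~~~
+~~~~
+~~~+
[13] ~+~++
~+~+~
~~~~~
~++~~
++~~+
[14] ~+~~+
~++~+
~~~+~
~++~~
++~~+
[15] ~+~+~
~++~~
~~~+~
~++~~
++~~+
[16] ~+~+~
~++~~
~~~~~
~+~++
++~++
[17] ~+~+~
~++~~
~~~~+
~+~~~
++~+~
[18] ~~+~~
~+~~~
~~~~+
~+~~~
++~+~
[19] ~~+++
~+~~+
~~~~+
~+~~~
++~+~
[20] ~~+~~
~+~~~
~~~~+
~+~~~
++~+~
[21] ~~+~~
~++~~
~++++
~++~~
++~+~
[22] ~~+~~
~++~~
~++++
+++~~
~~~+~
[23] ~~~~~
~~~+~
~+~++
+++~~
~~~+~
[24] ~+~~~
++++~
~~~++
+++~~
~~~+~

11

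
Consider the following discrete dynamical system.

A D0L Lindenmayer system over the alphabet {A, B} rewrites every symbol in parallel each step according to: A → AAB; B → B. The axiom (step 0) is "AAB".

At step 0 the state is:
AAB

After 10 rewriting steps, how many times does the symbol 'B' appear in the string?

2047

gen 0: AAB
gen 1: AABAABB
gen 2: AABAABBAABAABBB
gen 3: AABAABBAABAABBBAABAABBAABAABBBB
gen 4: AABAABBAABAABBBAABAABBAABAABBBBAABAABBAABAABBBAABAABBAABAABBBBB
gen 5: AABAABBAABAABBBAABAABBAABAABBBBAABAABBAABAABBBAABAABBAABAA…BAABAABBBAABAABBAABAABBBBAABAABBAABAABBBAABAABBAABAABBBBBB  (len 127)
gen 6: AABAABBAABAABBBAABAABBAABAABBBBAABAABBAABAABBBAABAABBAABAA…AABAABBBAABAABBAABAABBBBAABAABBAABAABBBAABAABBAABAABBBBBBB  (len 255)
gen 7: AABAABBAABAABBBAABAABBAABAABBBBAABAABBAABAABBBAABAABBAABAA…ABAABBBAABAABBAABAABBBBAABAABBAABAABBBAABAABBAABAABBBBBBBB  (len 511)
gen 8: AABAABBAABAABBBAABAABBAABAABBBBAABAABBAABAABBBAABAABBAABAA…BAABBBAABAABBAABAABBBBAABAABBAABAABBBAABAABBAABAABBBBBBBBB  (len 1023)
gen 9: AABAABBAABAABBBAABAABBAABAABBBBAABAABBAABAABBBAABAABBAABAA…AABBBAABAABBAABAABBBBAABAABBAABAABBBAABAABBAABAABBBBBBBBBB  (len 2047)
gen 10: AABAABBAABAABBBAABAABBAABAABBBBAABAABBAABAABBBAABAABBAABAA…ABBBAABAABBAABAABBBBAABAABBAABAABBBAABAABBAABAABBBBBBBBBBB  (len 4095)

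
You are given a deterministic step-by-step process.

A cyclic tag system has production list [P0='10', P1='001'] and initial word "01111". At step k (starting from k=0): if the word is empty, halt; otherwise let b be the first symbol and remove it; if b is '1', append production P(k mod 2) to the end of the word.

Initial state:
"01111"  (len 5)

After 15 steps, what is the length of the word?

[0] "01111"  (len 5)
[1] "1111"  (len 4)
[2] "111001"  (len 6)
[3] "1100110"  (len 7)
[4] "100110001"  (len 9)
[5] "0011000110"  (len 10)
[6] "011000110"  (len 9)
[7] "11000110"  (len 8)
[8] "1000110001"  (len 10)
[9] "00011000110"  (len 11)
[10] "0011000110"  (len 10)
[11] "011000110"  (len 9)
[12] "11000110"  (len 8)
[13] "100011010"  (len 9)
[14] "00011010001"  (len 11)
[15] "0011010001"  (len 10)

10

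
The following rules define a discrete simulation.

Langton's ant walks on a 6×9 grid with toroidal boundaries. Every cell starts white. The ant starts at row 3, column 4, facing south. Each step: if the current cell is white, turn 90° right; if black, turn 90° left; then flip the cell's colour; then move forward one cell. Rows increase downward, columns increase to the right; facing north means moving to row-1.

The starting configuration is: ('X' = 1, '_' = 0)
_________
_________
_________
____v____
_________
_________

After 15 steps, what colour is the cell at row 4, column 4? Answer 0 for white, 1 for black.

t=0: _________
_________
_________
____v____
_________
_________
t=1: _________
_________
_________
___<X____
_________
_________
t=2: _________
_________
___^_____
___XX____
_________
_________
t=3: _________
_________
___X>____
___XX____
_________
_________
t=4: _________
_________
___XX____
___Xv____
_________
_________
t=5: _________
_________
___XX____
___X_>___
_________
_________
t=6: _________
_________
___XX____
___X_X___
_____v___
_________
t=7: _________
_________
___XX____
___X_X___
____<X___
_________
t=8: _________
_________
___XX____
___X^X___
____XX___
_________
t=9: _________
_________
___XX____
___XX>___
____XX___
_________
t=10: _________
_________
___XX^___
___XX____
____XX___
_________
t=11: _________
_________
___XXX>__
___XX____
____XX___
_________
t=12: _________
_________
___XXXX__
___XX_v__
____XX___
_________
t=13: _________
_________
___XXXX__
___XX<X__
____XX___
_________
t=14: _________
_________
___XX^X__
___XXXX__
____XX___
_________
t=15: _________
_________
___X<_X__
___XXXX__
____XX___
_________

1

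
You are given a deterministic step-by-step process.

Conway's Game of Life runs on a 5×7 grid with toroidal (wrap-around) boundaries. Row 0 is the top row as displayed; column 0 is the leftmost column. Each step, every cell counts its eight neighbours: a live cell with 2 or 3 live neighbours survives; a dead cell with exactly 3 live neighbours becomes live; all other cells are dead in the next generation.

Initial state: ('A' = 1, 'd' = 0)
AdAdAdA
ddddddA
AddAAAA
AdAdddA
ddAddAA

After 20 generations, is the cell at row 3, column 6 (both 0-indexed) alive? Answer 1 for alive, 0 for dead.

1

gen 0: AdAdAdA
ddddddA
AddAAAA
AdAdddA
ddAddAA
gen 1: AAdAddd
dAddddd
dAdAAdd
ddAdddd
ddAdddd
gen 2: AAddddd
dAdAAdd
dAdAddd
dAAdddd
ddAAddd
gen 3: AAddAdd
dAdAAdd
AAdAAdd
dAddddd
AddAddd
gen 4: AAddAdd
dddddAd
AAdAAdd
dAdAAdd
AdAdddd
gen 5: AAddddA
ddAAdAA
AAdAdAd
ddddAdd
AdAdAdd
gen 6: ddddAdd
dddAdAd
AAdAdAd
AdAdAAA
AddAdAA
gen 7: dddAddd
ddAAdAA
AAdAddd
ddAdddd
AAdAddd
gen 8: AAdAddA
AAdAddA
AAdAAdA
dddAddd
dAdAddd
gen 9: dddAAdA
dddAddd
dAdAAAA
dAdAddd
dAdAAdd
gen 10: dddddAd
AdddddA
AddAdAd
dAddddd
AddddAd
gen 11: AddddAd
AdddAAd
AAddddd
AAddAdd
ddddddA
gen 12: AdddAAd
AdddAAd
ddddAAd
dAddddA
dAdddAA
gen 13: AAddddd
dddAddd
AdddAdd
ddddAdA
dAddAdd
gen 14: AAAdddd
AAddddd
dddAAAd
AddAAdd
dAdddAd
gen 15: ddAdddA
AddAAdA
AAAAdAA
ddAAddA
dddAAdA
gen 16: ddAdddA
ddddAdd
ddddddd
ddddddd
AdddAdA
gen 17: AddAddA
ddddddd
ddddddd
ddddddd
AddddAA
gen 18: AddddAd
ddddddd
ddddddd
ddddddA
AddddAd
gen 19: ddddddd
ddddddd
ddddddd
ddddddA
AddddAd
gen 20: ddddddd
ddddddd
ddddddd
ddddddA
ddddddA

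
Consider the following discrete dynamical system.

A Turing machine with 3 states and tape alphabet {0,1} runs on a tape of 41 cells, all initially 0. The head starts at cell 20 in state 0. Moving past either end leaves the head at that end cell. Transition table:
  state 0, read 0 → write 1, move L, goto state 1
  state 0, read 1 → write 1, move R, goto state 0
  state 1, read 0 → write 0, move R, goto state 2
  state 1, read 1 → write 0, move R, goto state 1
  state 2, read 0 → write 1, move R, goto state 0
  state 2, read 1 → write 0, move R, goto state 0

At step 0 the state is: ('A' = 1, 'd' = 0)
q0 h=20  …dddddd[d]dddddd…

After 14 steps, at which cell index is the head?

gen 0: q0 h=20  …dddddd[d]dddddd…
gen 1: q1 h=19  …dddddd[d]Addddd…
gen 2: q2 h=20  …dddddd[A]dddddd…
gen 3: q0 h=21  …dddddd[d]dddddd…
gen 4: q1 h=20  …dddddd[d]Addddd…
gen 5: q2 h=21  …dddddd[A]dddddd…
gen 6: q0 h=22  …dddddd[d]dddddd…
gen 7: q1 h=21  …dddddd[d]Addddd…
gen 8: q2 h=22  …dddddd[A]dddddd…
gen 9: q0 h=23  …dddddd[d]dddddd…
gen 10: q1 h=22  …dddddd[d]Addddd…
gen 11: q2 h=23  …dddddd[A]dddddd…
gen 12: q0 h=24  …dddddd[d]dddddd…
gen 13: q1 h=23  …dddddd[d]Addddd…
gen 14: q2 h=24  …dddddd[A]dddddd…

24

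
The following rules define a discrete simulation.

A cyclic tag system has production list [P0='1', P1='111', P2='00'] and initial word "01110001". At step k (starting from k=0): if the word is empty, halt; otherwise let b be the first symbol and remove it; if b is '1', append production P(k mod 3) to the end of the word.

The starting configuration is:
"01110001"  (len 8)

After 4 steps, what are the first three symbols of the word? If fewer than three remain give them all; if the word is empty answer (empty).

000

t=0: "01110001"  (len 8)
t=1: "1110001"  (len 7)
t=2: "110001111"  (len 9)
t=3: "1000111100"  (len 10)
t=4: "0001111001"  (len 10)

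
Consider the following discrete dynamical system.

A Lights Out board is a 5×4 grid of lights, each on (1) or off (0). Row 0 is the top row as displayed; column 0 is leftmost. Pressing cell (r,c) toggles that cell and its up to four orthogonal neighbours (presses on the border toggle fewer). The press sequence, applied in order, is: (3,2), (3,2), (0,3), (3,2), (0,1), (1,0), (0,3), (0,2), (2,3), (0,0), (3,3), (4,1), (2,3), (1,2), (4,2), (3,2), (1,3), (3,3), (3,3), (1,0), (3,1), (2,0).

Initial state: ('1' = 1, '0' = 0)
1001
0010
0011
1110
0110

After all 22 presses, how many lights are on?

11

k=0  1001
0010
0011
1110
0110
k=1  1001
0010
0001
1001
0100
k=2  1001
0010
0011
1110
0110
k=3  1010
0011
0011
1110
0110
k=4  1010
0011
0001
1001
0100
k=5  0100
0111
0001
1001
0100
k=6  1100
1011
1001
1001
0100
k=7  1111
1010
1001
1001
0100
k=8  1000
1000
1001
1001
0100
k=9  1000
1001
1010
1000
0100
k=10  0100
0001
1010
1000
0100
k=11  0100
0001
1011
1011
0101
k=12  0100
0001
1011
1111
1011
k=13  0100
0000
1000
1110
1011
k=14  0110
0111
1010
1110
1011
k=15  0110
0111
1010
1100
1100
k=16  0110
0111
1000
1011
1110
k=17  0111
0100
1001
1011
1110
k=18  0111
0100
1000
1000
1111
k=19  0111
0100
1001
1011
1110
k=20  1111
1000
0001
1011
1110
k=21  1111
1000
0101
0101
1010
k=22  1111
0000
1001
1101
1010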